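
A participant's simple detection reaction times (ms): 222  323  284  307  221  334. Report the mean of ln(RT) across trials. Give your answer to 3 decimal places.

5.628

ln(RT): 5.4027, 5.7777, 5.6490, 5.7268, 5.3982, 5.8111
Σ ln(RT) = 33.7655
Mean = 33.7655/6 = 5.62758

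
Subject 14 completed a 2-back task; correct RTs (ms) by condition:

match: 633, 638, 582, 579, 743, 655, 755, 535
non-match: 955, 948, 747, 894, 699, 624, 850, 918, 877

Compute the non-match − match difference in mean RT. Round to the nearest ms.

M(match) = 5120/8 = 640.000
M(non-match) = 7512/9 = 834.667
Difference = 834.667 − 640.000 = 194.667 ms

195 ms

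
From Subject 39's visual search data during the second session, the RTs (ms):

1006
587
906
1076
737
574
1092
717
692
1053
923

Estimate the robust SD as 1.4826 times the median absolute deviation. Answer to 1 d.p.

252.0 ms

Sorted: 574, 587, 692, 717, 737, 906, 923, 1006, 1053, 1076, 1092 → median = 906
|x − 906| sorted: 0, 17, 100, 147, 169, 170, 186, 189, 214, 319, 332 → MAD = 170
Robust SD ≈ 1.4826 × 170 = 252.042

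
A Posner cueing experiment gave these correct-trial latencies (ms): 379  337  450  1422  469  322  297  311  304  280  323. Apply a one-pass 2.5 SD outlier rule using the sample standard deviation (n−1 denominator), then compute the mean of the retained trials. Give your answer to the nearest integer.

347 ms

n = 11, ΣRT = 4894, M = 444.909
Σ(x−M)² = 1088128.91; s = √(1088128.91/10) = 329.868
Cutoffs: 444.909 ± 2.5·329.868 → [-379.8, 1269.6]
Outside: 1422 → excluded.
Retained (n=10): Σ = 3472, mean = 3472/10 = 347.200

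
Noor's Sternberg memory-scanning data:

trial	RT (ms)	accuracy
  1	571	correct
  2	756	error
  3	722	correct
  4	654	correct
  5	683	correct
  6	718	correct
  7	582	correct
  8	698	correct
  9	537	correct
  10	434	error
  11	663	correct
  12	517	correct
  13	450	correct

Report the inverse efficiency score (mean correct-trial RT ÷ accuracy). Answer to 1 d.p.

730.0 ms

Correct trials (n=11): 571, 722, 654, 683, 718, 582, 698, 537, 663, 517, 450
Mean correct RT = 6795/11 = 617.7273 ms
Proportion correct = 11/13
IES = 617.7273 / (11/13) = 730.041 ms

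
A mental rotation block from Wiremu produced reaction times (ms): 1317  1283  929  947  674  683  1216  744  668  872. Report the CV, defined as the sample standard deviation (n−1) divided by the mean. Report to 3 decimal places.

0.274

n = 10, Σ = 9333, M = 933.3000
Σ(x−M)² = 589504.100; s = √(589504.100/9) = 255.9306
CV = 255.9306 / 933.3000 = 0.27422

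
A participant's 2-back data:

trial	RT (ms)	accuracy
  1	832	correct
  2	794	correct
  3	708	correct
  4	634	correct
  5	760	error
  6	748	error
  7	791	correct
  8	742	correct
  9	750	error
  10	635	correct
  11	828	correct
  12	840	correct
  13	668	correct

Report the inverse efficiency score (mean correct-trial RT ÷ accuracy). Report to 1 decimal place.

971.4 ms

Correct trials (n=10): 832, 794, 708, 634, 791, 742, 635, 828, 840, 668
Mean correct RT = 7472/10 = 747.2000 ms
Proportion correct = 10/13
IES = 747.2000 / (10/13) = 971.360 ms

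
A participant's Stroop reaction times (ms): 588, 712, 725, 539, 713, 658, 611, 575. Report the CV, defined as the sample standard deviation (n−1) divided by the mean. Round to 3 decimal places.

n = 8, Σ = 5121, M = 640.1250
Σ(x−M)² = 36032.875; s = √(36032.875/7) = 71.7465
CV = 71.7465 / 640.1250 = 0.11208

0.112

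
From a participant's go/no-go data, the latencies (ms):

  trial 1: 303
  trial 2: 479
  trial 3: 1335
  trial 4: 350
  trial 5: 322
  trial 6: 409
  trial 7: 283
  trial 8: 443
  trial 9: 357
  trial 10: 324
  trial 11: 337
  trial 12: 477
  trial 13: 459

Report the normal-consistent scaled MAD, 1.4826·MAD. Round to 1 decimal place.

Sorted: 283, 303, 322, 324, 337, 350, 357, 409, 443, 459, 477, 479, 1335 → median = 357
|x − 357| sorted: 0, 7, 20, 33, 35, 52, 54, 74, 86, 102, 120, 122, 978 → MAD = 54
Robust SD ≈ 1.4826 × 54 = 80.060

80.1 ms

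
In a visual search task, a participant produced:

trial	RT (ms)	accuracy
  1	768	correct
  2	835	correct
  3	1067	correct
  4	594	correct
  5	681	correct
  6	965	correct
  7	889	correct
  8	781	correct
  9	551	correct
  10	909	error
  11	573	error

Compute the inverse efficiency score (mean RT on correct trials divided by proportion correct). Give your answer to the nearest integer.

968 ms

Correct trials (n=9): 768, 835, 1067, 594, 681, 965, 889, 781, 551
Mean correct RT = 7131/9 = 792.3333 ms
Proportion correct = 9/11
IES = 792.3333 / (9/11) = 968.407 ms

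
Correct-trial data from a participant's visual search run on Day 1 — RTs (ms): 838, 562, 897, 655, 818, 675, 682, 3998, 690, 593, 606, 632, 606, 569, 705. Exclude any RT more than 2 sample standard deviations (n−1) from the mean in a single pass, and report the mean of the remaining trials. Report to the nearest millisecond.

681 ms

n = 15, ΣRT = 13526, M = 901.733
Σ(x−M)² = 10411184.93; s = √(10411184.93/14) = 862.355
Cutoffs: 901.733 ± 2·862.355 → [-823.0, 2626.4]
Outside: 3998 → excluded.
Retained (n=14): Σ = 9528, mean = 9528/14 = 680.571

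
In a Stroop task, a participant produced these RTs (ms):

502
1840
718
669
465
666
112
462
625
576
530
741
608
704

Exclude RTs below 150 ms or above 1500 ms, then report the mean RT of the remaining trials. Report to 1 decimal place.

Excluded: 112, 1840
Retained (n=12): Σ = 7266
Mean = 7266/12 = 605.5000

605.5 ms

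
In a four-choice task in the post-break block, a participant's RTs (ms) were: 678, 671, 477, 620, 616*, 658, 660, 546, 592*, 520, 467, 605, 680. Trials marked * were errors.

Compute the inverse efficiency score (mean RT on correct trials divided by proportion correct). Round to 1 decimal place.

Correct trials (n=11): 678, 671, 477, 620, 658, 660, 546, 520, 467, 605, 680
Mean correct RT = 6582/11 = 598.3636 ms
Proportion correct = 11/13
IES = 598.3636 / (11/13) = 707.157 ms

707.2 ms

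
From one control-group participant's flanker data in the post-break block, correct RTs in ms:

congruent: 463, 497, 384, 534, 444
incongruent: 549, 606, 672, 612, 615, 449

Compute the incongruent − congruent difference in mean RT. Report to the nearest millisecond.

119 ms

M(congruent) = 2322/5 = 464.400
M(incongruent) = 3503/6 = 583.833
Difference = 583.833 − 464.400 = 119.433 ms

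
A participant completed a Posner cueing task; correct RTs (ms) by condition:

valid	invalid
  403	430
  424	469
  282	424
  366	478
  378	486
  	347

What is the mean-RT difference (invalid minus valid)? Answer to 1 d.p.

68.4 ms

M(valid) = 1853/5 = 370.600
M(invalid) = 2634/6 = 439.000
Difference = 439.000 − 370.600 = 68.400 ms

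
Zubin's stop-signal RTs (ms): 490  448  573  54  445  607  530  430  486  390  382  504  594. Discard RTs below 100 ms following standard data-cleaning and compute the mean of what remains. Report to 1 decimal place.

Excluded: 54
Retained (n=12): Σ = 5879
Mean = 5879/12 = 489.9167

489.9 ms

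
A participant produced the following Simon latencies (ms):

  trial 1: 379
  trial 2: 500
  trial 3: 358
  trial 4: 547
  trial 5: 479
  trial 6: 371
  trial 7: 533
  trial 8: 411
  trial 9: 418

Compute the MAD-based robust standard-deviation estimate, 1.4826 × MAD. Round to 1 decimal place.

89.0 ms

Sorted: 358, 371, 379, 411, 418, 479, 500, 533, 547 → median = 418
|x − 418| sorted: 0, 7, 39, 47, 60, 61, 82, 115, 129 → MAD = 60
Robust SD ≈ 1.4826 × 60 = 88.956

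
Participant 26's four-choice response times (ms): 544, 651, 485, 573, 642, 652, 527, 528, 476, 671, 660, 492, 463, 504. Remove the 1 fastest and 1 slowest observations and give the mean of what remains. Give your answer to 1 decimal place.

Sorted: 463, 476, 485, 492, 504, 527, 528, 544, 573, 642, 651, 652, 660, 671
Drop lowest 1 (463) and highest 1 (671)
Remaining (n=12): Σ = 6734, mean = 6734/12 = 561.167

561.2 ms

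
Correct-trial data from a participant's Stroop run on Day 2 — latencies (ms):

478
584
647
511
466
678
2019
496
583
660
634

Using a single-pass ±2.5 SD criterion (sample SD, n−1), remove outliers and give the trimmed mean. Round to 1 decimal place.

573.7 ms

n = 11, ΣRT = 7756, M = 705.091
Σ(x−M)² = 1957246.91; s = √(1957246.91/10) = 442.408
Cutoffs: 705.091 ± 2.5·442.408 → [-400.9, 1811.1]
Outside: 2019 → excluded.
Retained (n=10): Σ = 5737, mean = 5737/10 = 573.700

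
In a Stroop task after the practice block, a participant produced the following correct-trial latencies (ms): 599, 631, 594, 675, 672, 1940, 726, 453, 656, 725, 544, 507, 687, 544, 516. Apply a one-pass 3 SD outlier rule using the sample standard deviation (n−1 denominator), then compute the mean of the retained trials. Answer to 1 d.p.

n = 15, ΣRT = 10469, M = 697.933
Σ(x−M)² = 1749334.93; s = √(1749334.93/14) = 353.486
Cutoffs: 697.933 ± 3·353.486 → [-362.5, 1758.4]
Outside: 1940 → excluded.
Retained (n=14): Σ = 8529, mean = 8529/14 = 609.214

609.2 ms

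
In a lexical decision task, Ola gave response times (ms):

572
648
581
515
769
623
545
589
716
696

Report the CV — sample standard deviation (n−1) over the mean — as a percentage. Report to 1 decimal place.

13.0%

n = 10, Σ = 6254, M = 625.4000
Σ(x−M)² = 59130.400; s = √(59130.400/9) = 81.0558
CV = 81.0558 / 625.4000 = 0.12961 = 12.961%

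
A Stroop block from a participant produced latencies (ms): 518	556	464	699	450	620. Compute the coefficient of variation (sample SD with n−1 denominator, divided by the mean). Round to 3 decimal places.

0.173

n = 6, Σ = 3307, M = 551.1667
Σ(x−M)² = 45548.833; s = √(45548.833/5) = 95.4451
CV = 95.4451 / 551.1667 = 0.17317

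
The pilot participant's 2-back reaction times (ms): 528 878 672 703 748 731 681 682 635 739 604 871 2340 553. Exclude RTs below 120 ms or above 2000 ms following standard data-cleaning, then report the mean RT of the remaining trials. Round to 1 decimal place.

694.2 ms

Excluded: 2340
Retained (n=13): Σ = 9025
Mean = 9025/13 = 694.2308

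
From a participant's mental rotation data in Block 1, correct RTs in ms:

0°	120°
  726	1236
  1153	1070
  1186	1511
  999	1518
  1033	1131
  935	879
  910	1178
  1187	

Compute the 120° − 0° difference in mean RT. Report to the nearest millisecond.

201 ms

M(0°) = 8129/8 = 1016.125
M(120°) = 8523/7 = 1217.571
Difference = 1217.571 − 1016.125 = 201.446 ms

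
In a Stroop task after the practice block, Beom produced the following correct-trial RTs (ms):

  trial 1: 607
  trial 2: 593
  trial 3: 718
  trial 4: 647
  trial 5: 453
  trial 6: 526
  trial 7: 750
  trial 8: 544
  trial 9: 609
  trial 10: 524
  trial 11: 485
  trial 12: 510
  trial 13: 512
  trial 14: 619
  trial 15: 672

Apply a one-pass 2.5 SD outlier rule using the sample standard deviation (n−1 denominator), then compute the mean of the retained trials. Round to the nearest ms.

n = 15, ΣRT = 8769, M = 584.600
Σ(x−M)² = 105865.60; s = √(105865.60/14) = 86.959
Cutoffs: 584.600 ± 2.5·86.959 → [367.2, 802.0]
No RTs fall outside the cutoffs; all 15 retained. Mean = 8769/15 = 584.600

585 ms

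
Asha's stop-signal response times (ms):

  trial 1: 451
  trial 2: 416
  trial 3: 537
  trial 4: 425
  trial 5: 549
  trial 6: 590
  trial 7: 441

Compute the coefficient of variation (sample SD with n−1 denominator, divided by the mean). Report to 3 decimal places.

n = 7, Σ = 3409, M = 487.0000
Σ(x−M)² = 29250.000; s = √(29250.000/6) = 69.8212
CV = 69.8212 / 487.0000 = 0.14337

0.143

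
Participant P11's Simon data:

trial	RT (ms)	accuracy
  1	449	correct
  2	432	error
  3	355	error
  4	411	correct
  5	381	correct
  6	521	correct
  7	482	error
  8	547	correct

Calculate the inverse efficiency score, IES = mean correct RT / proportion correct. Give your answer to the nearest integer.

Correct trials (n=5): 449, 411, 381, 521, 547
Mean correct RT = 2309/5 = 461.8000 ms
Proportion correct = 5/8
IES = 461.8000 / (5/8) = 738.880 ms

739 ms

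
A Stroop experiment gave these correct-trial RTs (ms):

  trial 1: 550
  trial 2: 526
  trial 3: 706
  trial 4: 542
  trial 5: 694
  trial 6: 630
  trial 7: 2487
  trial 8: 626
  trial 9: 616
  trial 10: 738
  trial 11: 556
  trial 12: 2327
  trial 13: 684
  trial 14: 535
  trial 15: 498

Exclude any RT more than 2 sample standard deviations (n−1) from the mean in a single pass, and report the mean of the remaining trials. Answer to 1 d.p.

607.8 ms

n = 15, ΣRT = 12715, M = 847.667
Σ(x−M)² = 5699125.33; s = √(5699125.33/14) = 638.029
Cutoffs: 847.667 ± 2·638.029 → [-428.4, 2123.7]
Outside: 2327, 2487 → excluded.
Retained (n=13): Σ = 7901, mean = 7901/13 = 607.769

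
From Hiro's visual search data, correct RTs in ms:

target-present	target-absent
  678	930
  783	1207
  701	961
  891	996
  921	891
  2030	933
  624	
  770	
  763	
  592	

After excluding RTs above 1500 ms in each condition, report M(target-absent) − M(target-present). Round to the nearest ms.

239 ms

target-present: exclude 2030
M(target-present) = 6723/9 = 747.000
M(target-absent) = 5918/6 = 986.333
Difference = 986.333 − 747.000 = 239.333 ms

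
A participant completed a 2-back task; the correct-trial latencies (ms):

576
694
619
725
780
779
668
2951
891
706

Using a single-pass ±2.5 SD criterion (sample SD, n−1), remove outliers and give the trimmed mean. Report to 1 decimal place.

715.3 ms

n = 10, ΣRT = 9389, M = 938.900
Σ(x−M)² = 4569048.90; s = √(4569048.90/9) = 712.511
Cutoffs: 938.900 ± 2.5·712.511 → [-842.4, 2720.2]
Outside: 2951 → excluded.
Retained (n=9): Σ = 6438, mean = 6438/9 = 715.333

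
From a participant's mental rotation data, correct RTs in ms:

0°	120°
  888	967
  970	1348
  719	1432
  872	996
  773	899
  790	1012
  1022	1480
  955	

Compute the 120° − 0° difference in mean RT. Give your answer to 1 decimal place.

M(0°) = 6989/8 = 873.625
M(120°) = 8134/7 = 1162.000
Difference = 1162.000 − 873.625 = 288.375 ms

288.4 ms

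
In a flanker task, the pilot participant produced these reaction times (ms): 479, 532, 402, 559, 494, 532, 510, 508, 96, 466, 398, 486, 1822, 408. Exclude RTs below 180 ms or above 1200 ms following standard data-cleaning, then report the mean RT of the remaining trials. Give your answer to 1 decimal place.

481.2 ms

Excluded: 96, 1822
Retained (n=12): Σ = 5774
Mean = 5774/12 = 481.1667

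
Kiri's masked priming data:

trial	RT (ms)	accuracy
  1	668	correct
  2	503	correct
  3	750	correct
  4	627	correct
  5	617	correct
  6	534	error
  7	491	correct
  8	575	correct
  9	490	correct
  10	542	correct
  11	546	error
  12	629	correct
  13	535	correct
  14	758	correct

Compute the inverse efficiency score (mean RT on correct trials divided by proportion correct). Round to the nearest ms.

699 ms

Correct trials (n=12): 668, 503, 750, 627, 617, 491, 575, 490, 542, 629, 535, 758
Mean correct RT = 7185/12 = 598.7500 ms
Proportion correct = 12/14
IES = 598.7500 / (12/14) = 698.542 ms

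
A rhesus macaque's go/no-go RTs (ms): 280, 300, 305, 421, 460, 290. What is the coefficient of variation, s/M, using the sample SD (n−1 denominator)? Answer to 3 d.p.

0.225

n = 6, Σ = 2056, M = 342.6667
Σ(x−M)² = 29843.333; s = √(29843.333/5) = 77.2571
CV = 77.2571 / 342.6667 = 0.22546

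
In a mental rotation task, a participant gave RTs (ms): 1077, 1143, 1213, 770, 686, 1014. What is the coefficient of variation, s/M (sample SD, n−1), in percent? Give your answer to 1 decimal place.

21.4%

n = 6, Σ = 5903, M = 983.8333
Σ(x−M)² = 221870.833; s = √(221870.833/5) = 210.6518
CV = 210.6518 / 983.8333 = 0.21411 = 21.411%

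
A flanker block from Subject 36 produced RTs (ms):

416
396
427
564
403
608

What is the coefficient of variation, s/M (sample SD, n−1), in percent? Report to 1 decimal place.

n = 6, Σ = 2814, M = 469.0000
Σ(x−M)² = 42604.000; s = √(42604.000/5) = 92.3082
CV = 92.3082 / 469.0000 = 0.19682 = 19.682%

19.7%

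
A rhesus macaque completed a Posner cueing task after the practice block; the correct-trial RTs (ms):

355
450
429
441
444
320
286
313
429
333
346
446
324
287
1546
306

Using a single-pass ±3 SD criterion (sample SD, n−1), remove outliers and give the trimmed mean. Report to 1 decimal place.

n = 16, ΣRT = 7055, M = 440.938
Σ(x−M)² = 1360192.94; s = √(1360192.94/15) = 301.130
Cutoffs: 440.938 ± 3·301.130 → [-462.5, 1344.3]
Outside: 1546 → excluded.
Retained (n=15): Σ = 5509, mean = 5509/15 = 367.267

367.3 ms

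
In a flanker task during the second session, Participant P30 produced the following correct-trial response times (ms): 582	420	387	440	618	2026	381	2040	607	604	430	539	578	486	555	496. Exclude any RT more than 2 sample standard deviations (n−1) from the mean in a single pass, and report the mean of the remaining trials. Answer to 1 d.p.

508.8 ms

n = 16, ΣRT = 11189, M = 699.312
Σ(x−M)² = 4160253.44; s = √(4160253.44/15) = 526.641
Cutoffs: 699.312 ± 2·526.641 → [-354.0, 1752.6]
Outside: 2026, 2040 → excluded.
Retained (n=14): Σ = 7123, mean = 7123/14 = 508.786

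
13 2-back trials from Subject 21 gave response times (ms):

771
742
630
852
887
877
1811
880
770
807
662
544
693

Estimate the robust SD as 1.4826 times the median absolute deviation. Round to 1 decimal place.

Sorted: 544, 630, 662, 693, 742, 770, 771, 807, 852, 877, 880, 887, 1811 → median = 771
|x − 771| sorted: 0, 1, 29, 36, 78, 81, 106, 109, 109, 116, 141, 227, 1040 → MAD = 106
Robust SD ≈ 1.4826 × 106 = 157.156

157.2 ms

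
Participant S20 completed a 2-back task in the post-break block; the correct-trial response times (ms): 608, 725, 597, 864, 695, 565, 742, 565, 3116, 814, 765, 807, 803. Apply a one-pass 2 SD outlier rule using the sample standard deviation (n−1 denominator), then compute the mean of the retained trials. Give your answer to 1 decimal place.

n = 13, ΣRT = 11666, M = 897.385
Σ(x−M)² = 5454679.08; s = √(5454679.08/12) = 674.208
Cutoffs: 897.385 ± 2·674.208 → [-451.0, 2245.8]
Outside: 3116 → excluded.
Retained (n=12): Σ = 8550, mean = 8550/12 = 712.500

712.5 ms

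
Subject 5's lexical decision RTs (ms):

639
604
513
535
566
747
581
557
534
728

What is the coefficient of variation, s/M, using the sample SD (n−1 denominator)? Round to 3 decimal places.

n = 10, Σ = 6004, M = 600.4000
Σ(x−M)² = 59044.400; s = √(59044.400/9) = 80.9968
CV = 80.9968 / 600.4000 = 0.13490

0.135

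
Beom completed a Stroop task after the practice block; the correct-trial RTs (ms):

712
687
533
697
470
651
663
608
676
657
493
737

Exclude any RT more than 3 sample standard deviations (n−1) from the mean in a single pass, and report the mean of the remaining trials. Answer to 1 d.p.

n = 12, ΣRT = 7584, M = 632.000
Σ(x−M)² = 84500.00; s = √(84500.00/11) = 87.646
Cutoffs: 632.000 ± 3·87.646 → [369.1, 894.9]
No RTs fall outside the cutoffs; all 12 retained. Mean = 7584/12 = 632.000

632.0 ms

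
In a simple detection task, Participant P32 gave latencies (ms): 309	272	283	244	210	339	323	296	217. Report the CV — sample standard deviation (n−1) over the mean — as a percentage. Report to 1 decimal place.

16.4%

n = 9, Σ = 2493, M = 277.0000
Σ(x−M)² = 16584.000; s = √(16584.000/8) = 45.5302
CV = 45.5302 / 277.0000 = 0.16437 = 16.437%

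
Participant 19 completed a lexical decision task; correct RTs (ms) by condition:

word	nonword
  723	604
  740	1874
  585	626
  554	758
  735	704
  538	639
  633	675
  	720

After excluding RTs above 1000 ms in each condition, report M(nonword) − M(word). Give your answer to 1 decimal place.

nonword: exclude 1874
M(word) = 4508/7 = 644.000
M(nonword) = 4726/7 = 675.143
Difference = 675.143 − 644.000 = 31.143 ms

31.1 ms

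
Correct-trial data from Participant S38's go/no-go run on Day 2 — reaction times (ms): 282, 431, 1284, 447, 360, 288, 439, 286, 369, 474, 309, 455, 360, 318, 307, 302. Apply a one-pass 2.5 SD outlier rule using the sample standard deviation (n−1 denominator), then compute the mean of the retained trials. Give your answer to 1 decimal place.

n = 16, ΣRT = 6711, M = 419.438
Σ(x−M)² = 865485.94; s = √(865485.94/15) = 240.206
Cutoffs: 419.438 ± 2.5·240.206 → [-181.1, 1020.0]
Outside: 1284 → excluded.
Retained (n=15): Σ = 5427, mean = 5427/15 = 361.800

361.8 ms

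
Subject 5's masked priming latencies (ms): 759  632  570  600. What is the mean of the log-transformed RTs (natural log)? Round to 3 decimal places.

ln(RT): 6.6320, 6.4489, 6.3456, 6.3969
Σ ln(RT) = 25.8235
Mean = 25.8235/4 = 6.45586

6.456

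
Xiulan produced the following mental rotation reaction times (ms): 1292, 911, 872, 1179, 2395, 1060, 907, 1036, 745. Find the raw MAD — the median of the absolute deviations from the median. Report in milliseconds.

143 ms

Sorted: 745, 872, 907, 911, 1036, 1060, 1179, 1292, 2395 → median = 1036
|x − 1036|: 256, 125, 164, 143, 1359, 24, 129, 0, 291
Sorted deviations: 0, 24, 125, 129, 143, 164, 256, 291, 1359 → MAD = 143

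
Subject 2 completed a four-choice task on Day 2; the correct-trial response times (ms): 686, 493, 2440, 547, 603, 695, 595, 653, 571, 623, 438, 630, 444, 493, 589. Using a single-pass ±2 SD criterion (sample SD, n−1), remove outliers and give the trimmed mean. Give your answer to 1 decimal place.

575.7 ms

n = 15, ΣRT = 10500, M = 700.000
Σ(x−M)² = 3333542.00; s = √(3333542.00/14) = 487.965
Cutoffs: 700.000 ± 2·487.965 → [-275.9, 1675.9]
Outside: 2440 → excluded.
Retained (n=14): Σ = 8060, mean = 8060/14 = 575.714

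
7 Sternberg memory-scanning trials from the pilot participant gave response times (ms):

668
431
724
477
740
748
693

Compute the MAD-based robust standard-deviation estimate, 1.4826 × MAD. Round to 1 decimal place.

69.7 ms

Sorted: 431, 477, 668, 693, 724, 740, 748 → median = 693
|x − 693| sorted: 0, 25, 31, 47, 55, 216, 262 → MAD = 47
Robust SD ≈ 1.4826 × 47 = 69.682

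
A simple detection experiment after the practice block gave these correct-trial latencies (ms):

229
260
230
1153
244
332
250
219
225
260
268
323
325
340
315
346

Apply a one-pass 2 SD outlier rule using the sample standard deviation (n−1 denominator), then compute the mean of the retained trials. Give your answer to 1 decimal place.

277.7 ms

n = 16, ΣRT = 5319, M = 332.438
Σ(x−M)² = 748879.94; s = √(748879.94/15) = 223.440
Cutoffs: 332.438 ± 2·223.440 → [-114.4, 779.3]
Outside: 1153 → excluded.
Retained (n=15): Σ = 4166, mean = 4166/15 = 277.733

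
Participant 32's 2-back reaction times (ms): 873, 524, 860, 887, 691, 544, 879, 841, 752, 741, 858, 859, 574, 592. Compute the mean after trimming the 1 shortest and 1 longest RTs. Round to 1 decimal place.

Sorted: 524, 544, 574, 592, 691, 741, 752, 841, 858, 859, 860, 873, 879, 887
Drop lowest 1 (524) and highest 1 (887)
Remaining (n=12): Σ = 9064, mean = 9064/12 = 755.333

755.3 ms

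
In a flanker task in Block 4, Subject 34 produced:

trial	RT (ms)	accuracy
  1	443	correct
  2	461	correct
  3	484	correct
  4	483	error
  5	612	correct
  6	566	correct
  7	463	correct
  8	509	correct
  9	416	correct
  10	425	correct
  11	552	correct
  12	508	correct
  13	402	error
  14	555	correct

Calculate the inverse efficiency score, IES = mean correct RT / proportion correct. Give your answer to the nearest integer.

583 ms

Correct trials (n=12): 443, 461, 484, 612, 566, 463, 509, 416, 425, 552, 508, 555
Mean correct RT = 5994/12 = 499.5000 ms
Proportion correct = 12/14
IES = 499.5000 / (12/14) = 582.750 ms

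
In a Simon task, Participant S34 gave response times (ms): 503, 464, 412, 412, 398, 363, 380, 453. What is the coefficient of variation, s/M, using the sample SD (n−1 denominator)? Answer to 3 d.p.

0.110

n = 8, Σ = 3385, M = 423.1250
Σ(x−M)² = 15296.875; s = √(15296.875/7) = 46.7468
CV = 46.7468 / 423.1250 = 0.11048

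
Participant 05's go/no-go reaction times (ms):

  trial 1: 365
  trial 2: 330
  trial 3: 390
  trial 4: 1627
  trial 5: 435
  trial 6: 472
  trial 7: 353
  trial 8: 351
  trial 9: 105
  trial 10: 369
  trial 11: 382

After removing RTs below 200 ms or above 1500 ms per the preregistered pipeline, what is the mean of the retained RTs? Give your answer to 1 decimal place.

Excluded: 105, 1627
Retained (n=9): Σ = 3447
Mean = 3447/9 = 383.0000

383.0 ms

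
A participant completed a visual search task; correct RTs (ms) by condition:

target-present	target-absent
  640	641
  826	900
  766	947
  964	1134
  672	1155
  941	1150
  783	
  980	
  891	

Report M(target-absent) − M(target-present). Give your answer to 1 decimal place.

158.6 ms

M(target-present) = 7463/9 = 829.222
M(target-absent) = 5927/6 = 987.833
Difference = 987.833 − 829.222 = 158.611 ms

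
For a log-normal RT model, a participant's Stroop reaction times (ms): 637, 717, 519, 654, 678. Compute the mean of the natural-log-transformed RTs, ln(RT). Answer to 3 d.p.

6.457

ln(RT): 6.4568, 6.5751, 6.2519, 6.4831, 6.5191
Σ ln(RT) = 32.2860
Mean = 32.2860/5 = 6.45720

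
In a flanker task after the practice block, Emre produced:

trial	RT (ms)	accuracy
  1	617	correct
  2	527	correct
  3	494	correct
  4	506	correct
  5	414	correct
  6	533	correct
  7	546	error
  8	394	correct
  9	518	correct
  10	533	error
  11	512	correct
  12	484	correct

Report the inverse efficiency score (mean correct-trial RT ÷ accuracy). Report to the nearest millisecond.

Correct trials (n=10): 617, 527, 494, 506, 414, 533, 394, 518, 512, 484
Mean correct RT = 4999/10 = 499.9000 ms
Proportion correct = 10/12
IES = 499.9000 / (10/12) = 599.880 ms

600 ms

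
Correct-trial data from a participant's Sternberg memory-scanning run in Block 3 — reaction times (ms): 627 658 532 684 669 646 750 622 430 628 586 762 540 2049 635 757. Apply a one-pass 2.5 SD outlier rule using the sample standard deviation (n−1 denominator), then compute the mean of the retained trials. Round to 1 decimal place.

635.1 ms

n = 16, ΣRT = 11575, M = 723.438
Σ(x−M)² = 1987043.94; s = √(1987043.94/15) = 363.964
Cutoffs: 723.438 ± 2.5·363.964 → [-186.5, 1633.3]
Outside: 2049 → excluded.
Retained (n=15): Σ = 9526, mean = 9526/15 = 635.067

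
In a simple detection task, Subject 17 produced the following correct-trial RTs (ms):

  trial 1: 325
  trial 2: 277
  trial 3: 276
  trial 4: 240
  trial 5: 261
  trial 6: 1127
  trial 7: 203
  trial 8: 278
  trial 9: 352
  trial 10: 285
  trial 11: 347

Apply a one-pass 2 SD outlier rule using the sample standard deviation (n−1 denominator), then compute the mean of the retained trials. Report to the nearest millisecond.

284 ms

n = 11, ΣRT = 3971, M = 361.000
Σ(x−M)² = 664880.00; s = √(664880.00/10) = 257.853
Cutoffs: 361.000 ± 2·257.853 → [-154.7, 876.7]
Outside: 1127 → excluded.
Retained (n=10): Σ = 2844, mean = 2844/10 = 284.400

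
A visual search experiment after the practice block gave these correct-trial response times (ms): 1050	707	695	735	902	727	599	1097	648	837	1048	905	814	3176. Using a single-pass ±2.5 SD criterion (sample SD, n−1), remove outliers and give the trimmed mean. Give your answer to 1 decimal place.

n = 14, ΣRT = 13940, M = 995.714
Σ(x−M)² = 5437058.86; s = √(5437058.86/13) = 646.711
Cutoffs: 995.714 ± 2.5·646.711 → [-621.1, 2612.5]
Outside: 3176 → excluded.
Retained (n=13): Σ = 10764, mean = 10764/13 = 828.000

828.0 ms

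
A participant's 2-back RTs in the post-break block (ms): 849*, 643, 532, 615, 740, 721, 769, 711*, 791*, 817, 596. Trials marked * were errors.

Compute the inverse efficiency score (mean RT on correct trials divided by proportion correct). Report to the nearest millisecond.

Correct trials (n=8): 643, 532, 615, 740, 721, 769, 817, 596
Mean correct RT = 5433/8 = 679.1250 ms
Proportion correct = 8/11
IES = 679.1250 / (8/11) = 933.797 ms

934 ms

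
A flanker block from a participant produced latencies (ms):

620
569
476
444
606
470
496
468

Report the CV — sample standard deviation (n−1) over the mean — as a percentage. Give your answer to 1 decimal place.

13.3%

n = 8, Σ = 4149, M = 518.6250
Σ(x−M)² = 33273.875; s = √(33273.875/7) = 68.9450
CV = 68.9450 / 518.6250 = 0.13294 = 13.294%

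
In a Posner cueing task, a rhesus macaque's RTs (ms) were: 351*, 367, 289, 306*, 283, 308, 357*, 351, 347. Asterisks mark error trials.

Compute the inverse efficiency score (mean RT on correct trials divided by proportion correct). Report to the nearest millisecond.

Correct trials (n=6): 367, 289, 283, 308, 351, 347
Mean correct RT = 1945/6 = 324.1667 ms
Proportion correct = 6/9
IES = 324.1667 / (6/9) = 486.250 ms

486 ms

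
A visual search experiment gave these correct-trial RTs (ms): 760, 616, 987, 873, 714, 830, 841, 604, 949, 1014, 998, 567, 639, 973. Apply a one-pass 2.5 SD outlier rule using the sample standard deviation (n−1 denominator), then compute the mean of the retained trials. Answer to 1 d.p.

n = 14, ΣRT = 11365, M = 811.786
Σ(x−M)² = 339542.36; s = √(339542.36/13) = 161.613
Cutoffs: 811.786 ± 2.5·161.613 → [407.8, 1215.8]
No RTs fall outside the cutoffs; all 14 retained. Mean = 11365/14 = 811.786

811.8 ms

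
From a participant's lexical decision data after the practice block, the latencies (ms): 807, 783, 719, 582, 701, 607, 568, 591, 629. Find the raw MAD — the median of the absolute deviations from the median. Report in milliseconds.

61 ms

Sorted: 568, 582, 591, 607, 629, 701, 719, 783, 807 → median = 629
|x − 629|: 178, 154, 90, 47, 72, 22, 61, 38, 0
Sorted deviations: 0, 22, 38, 47, 61, 72, 90, 154, 178 → MAD = 61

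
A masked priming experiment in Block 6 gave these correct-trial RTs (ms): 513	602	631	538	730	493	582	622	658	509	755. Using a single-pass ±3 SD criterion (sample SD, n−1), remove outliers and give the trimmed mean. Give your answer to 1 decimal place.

n = 11, ΣRT = 6633, M = 603.000
Σ(x−M)² = 77106.00; s = √(77106.00/10) = 87.810
Cutoffs: 603.000 ± 3·87.810 → [339.6, 866.4]
No RTs fall outside the cutoffs; all 11 retained. Mean = 6633/11 = 603.000

603.0 ms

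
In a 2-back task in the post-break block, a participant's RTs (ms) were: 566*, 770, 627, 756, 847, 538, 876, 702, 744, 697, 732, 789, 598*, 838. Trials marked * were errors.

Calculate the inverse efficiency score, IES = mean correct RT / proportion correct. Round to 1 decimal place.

866.8 ms

Correct trials (n=12): 770, 627, 756, 847, 538, 876, 702, 744, 697, 732, 789, 838
Mean correct RT = 8916/12 = 743.0000 ms
Proportion correct = 12/14
IES = 743.0000 / (12/14) = 866.833 ms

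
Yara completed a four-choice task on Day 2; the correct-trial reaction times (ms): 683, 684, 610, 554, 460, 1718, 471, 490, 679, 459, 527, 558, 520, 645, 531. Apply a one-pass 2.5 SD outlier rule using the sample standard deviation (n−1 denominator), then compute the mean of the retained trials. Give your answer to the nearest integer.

n = 15, ΣRT = 9589, M = 639.267
Σ(x−M)² = 1337698.93; s = √(1337698.93/14) = 309.112
Cutoffs: 639.267 ± 2.5·309.112 → [-133.5, 1412.0]
Outside: 1718 → excluded.
Retained (n=14): Σ = 7871, mean = 7871/14 = 562.214

562 ms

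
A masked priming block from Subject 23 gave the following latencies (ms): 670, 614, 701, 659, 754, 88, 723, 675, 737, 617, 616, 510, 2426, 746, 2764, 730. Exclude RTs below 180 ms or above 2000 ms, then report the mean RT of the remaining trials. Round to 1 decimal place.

Excluded: 88, 2426, 2764
Retained (n=13): Σ = 8752
Mean = 8752/13 = 673.2308

673.2 ms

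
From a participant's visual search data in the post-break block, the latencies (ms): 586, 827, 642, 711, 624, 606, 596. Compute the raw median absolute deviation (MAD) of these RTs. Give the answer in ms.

28 ms

Sorted: 586, 596, 606, 624, 642, 711, 827 → median = 624
|x − 624|: 38, 203, 18, 87, 0, 18, 28
Sorted deviations: 0, 18, 18, 28, 38, 87, 203 → MAD = 28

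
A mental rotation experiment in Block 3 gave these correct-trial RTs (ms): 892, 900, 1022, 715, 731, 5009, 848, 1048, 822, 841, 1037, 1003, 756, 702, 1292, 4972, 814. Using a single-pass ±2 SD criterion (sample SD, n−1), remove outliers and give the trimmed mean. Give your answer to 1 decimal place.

894.9 ms

n = 17, ΣRT = 23404, M = 1376.706
Σ(x−M)² = 29964125.53; s = √(29964125.53/16) = 1368.487
Cutoffs: 1376.706 ± 2·1368.487 → [-1360.3, 4113.7]
Outside: 4972, 5009 → excluded.
Retained (n=15): Σ = 13423, mean = 13423/15 = 894.867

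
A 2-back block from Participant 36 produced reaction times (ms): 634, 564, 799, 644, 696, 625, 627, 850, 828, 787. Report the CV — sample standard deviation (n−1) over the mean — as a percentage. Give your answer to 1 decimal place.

14.4%

n = 10, Σ = 7054, M = 705.4000
Σ(x−M)² = 92920.400; s = √(92920.400/9) = 101.6095
CV = 101.6095 / 705.4000 = 0.14405 = 14.405%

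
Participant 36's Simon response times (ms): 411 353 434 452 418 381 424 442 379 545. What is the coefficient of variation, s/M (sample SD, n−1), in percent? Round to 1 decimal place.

12.4%

n = 10, Σ = 4239, M = 423.9000
Σ(x−M)² = 24968.900; s = √(24968.900/9) = 52.6718
CV = 52.6718 / 423.9000 = 0.12426 = 12.426%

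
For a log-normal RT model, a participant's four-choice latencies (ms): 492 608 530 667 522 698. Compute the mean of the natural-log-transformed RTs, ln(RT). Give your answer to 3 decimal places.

ln(RT): 6.1985, 6.4102, 6.2729, 6.5028, 6.2577, 6.5482
Σ ln(RT) = 38.1902
Mean = 38.1902/6 = 6.36503

6.365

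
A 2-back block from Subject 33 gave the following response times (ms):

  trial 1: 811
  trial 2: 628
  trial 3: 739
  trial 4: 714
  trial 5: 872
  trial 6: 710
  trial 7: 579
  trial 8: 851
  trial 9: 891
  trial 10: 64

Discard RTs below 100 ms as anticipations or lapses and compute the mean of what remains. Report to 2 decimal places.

755.00 ms

Excluded: 64
Retained (n=9): Σ = 6795
Mean = 6795/9 = 755.0000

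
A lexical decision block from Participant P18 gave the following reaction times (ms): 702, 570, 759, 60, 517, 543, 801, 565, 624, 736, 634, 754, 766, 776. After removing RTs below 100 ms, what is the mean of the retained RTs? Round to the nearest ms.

Excluded: 60
Retained (n=13): Σ = 8747
Mean = 8747/13 = 672.8462

673 ms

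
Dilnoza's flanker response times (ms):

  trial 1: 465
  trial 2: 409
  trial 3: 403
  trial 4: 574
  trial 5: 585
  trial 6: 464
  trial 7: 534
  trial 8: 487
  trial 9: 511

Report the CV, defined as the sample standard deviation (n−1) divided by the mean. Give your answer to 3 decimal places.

n = 9, Σ = 4432, M = 492.4444
Σ(x−M)² = 33844.222; s = √(33844.222/8) = 65.0425
CV = 65.0425 / 492.4444 = 0.13208

0.132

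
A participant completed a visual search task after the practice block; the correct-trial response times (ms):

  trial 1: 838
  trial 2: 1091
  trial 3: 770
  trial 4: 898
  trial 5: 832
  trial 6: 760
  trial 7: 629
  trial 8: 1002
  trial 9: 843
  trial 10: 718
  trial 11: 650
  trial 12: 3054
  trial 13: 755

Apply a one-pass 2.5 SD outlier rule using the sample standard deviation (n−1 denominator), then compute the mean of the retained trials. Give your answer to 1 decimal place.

n = 13, ΣRT = 12840, M = 987.692
Σ(x−M)² = 4824942.77; s = √(4824942.77/12) = 634.097
Cutoffs: 987.692 ± 2.5·634.097 → [-597.5, 2572.9]
Outside: 3054 → excluded.
Retained (n=12): Σ = 9786, mean = 9786/12 = 815.500

815.5 ms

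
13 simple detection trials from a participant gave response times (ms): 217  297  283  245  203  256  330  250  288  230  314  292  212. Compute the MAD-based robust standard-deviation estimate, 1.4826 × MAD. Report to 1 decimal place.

Sorted: 203, 212, 217, 230, 245, 250, 256, 283, 288, 292, 297, 314, 330 → median = 256
|x − 256| sorted: 0, 6, 11, 26, 27, 32, 36, 39, 41, 44, 53, 58, 74 → MAD = 36
Robust SD ≈ 1.4826 × 36 = 53.374

53.4 ms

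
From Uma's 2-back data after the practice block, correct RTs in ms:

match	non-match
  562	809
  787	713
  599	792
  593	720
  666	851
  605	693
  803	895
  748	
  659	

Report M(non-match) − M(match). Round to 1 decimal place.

M(match) = 6022/9 = 669.111
M(non-match) = 5473/7 = 781.857
Difference = 781.857 − 669.111 = 112.746 ms

112.7 ms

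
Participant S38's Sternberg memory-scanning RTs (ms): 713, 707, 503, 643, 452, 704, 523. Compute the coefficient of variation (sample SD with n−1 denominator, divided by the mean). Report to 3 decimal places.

n = 7, Σ = 4245, M = 606.4286
Σ(x−M)² = 73835.714; s = √(73835.714/6) = 110.9322
CV = 110.9322 / 606.4286 = 0.18293

0.183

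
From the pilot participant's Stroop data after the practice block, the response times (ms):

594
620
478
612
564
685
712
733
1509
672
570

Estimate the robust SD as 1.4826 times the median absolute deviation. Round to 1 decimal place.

83.0 ms

Sorted: 478, 564, 570, 594, 612, 620, 672, 685, 712, 733, 1509 → median = 620
|x − 620| sorted: 0, 8, 26, 50, 52, 56, 65, 92, 113, 142, 889 → MAD = 56
Robust SD ≈ 1.4826 × 56 = 83.026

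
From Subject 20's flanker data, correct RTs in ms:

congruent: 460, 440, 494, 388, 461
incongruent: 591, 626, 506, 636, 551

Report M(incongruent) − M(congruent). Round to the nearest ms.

133 ms

M(congruent) = 2243/5 = 448.600
M(incongruent) = 2910/5 = 582.000
Difference = 582.000 − 448.600 = 133.400 ms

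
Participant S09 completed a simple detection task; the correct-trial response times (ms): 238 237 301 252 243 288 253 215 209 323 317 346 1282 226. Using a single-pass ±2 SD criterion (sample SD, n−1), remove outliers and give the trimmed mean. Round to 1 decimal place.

265.2 ms

n = 14, ΣRT = 4730, M = 337.857
Σ(x−M)² = 983895.71; s = √(983895.71/13) = 275.108
Cutoffs: 337.857 ± 2·275.108 → [-212.4, 888.1]
Outside: 1282 → excluded.
Retained (n=13): Σ = 3448, mean = 3448/13 = 265.231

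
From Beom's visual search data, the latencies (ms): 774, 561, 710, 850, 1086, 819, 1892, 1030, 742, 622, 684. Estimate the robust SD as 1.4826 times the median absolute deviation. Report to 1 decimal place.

133.4 ms

Sorted: 561, 622, 684, 710, 742, 774, 819, 850, 1030, 1086, 1892 → median = 774
|x − 774| sorted: 0, 32, 45, 64, 76, 90, 152, 213, 256, 312, 1118 → MAD = 90
Robust SD ≈ 1.4826 × 90 = 133.434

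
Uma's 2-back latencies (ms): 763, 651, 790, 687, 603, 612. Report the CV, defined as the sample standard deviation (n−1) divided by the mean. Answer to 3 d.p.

n = 6, Σ = 4106, M = 684.3333
Σ(x−M)² = 30319.333; s = √(30319.333/5) = 77.8708
CV = 77.8708 / 684.3333 = 0.11379

0.114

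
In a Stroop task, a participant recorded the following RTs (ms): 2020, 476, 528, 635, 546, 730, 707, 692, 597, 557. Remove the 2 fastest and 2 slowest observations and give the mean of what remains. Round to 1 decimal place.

622.3 ms

Sorted: 476, 528, 546, 557, 597, 635, 692, 707, 730, 2020
Drop lowest 2 (476, 528) and highest 2 (730, 2020)
Remaining (n=6): Σ = 3734, mean = 3734/6 = 622.333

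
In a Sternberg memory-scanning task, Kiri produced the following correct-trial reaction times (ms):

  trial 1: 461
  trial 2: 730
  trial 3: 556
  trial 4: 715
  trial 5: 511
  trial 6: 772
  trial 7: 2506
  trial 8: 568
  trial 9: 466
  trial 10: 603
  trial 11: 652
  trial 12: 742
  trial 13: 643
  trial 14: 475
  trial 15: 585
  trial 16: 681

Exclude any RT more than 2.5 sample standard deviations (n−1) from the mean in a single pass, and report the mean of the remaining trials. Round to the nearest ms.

n = 16, ΣRT = 11666, M = 729.125
Σ(x−M)² = 3521067.75; s = √(3521067.75/15) = 484.498
Cutoffs: 729.125 ± 2.5·484.498 → [-482.1, 1940.4]
Outside: 2506 → excluded.
Retained (n=15): Σ = 9160, mean = 9160/15 = 610.667

611 ms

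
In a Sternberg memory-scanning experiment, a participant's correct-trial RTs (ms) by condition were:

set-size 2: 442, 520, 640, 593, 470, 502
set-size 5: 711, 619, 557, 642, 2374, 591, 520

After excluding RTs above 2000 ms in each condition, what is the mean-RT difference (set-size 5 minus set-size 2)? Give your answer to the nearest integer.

set-size 5: exclude 2374
M(set-size 2) = 3167/6 = 527.833
M(set-size 5) = 3640/6 = 606.667
Difference = 606.667 − 527.833 = 78.833 ms

79 ms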